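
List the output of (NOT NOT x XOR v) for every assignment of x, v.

x | v | Output
--------------
0 | 0 | 0
0 | 1 | 1
1 | 0 | 1
1 | 1 | 0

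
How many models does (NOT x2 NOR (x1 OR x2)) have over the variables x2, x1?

No assignment satisfies the expression.
Count: 0 out of 4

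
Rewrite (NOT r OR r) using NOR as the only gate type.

(((r NOR r) NOR r) NOR ((r NOR r) NOR r))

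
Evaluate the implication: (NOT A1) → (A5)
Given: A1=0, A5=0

Antecedent (NOT A1) = 1; consequent (A5) = 0.
1 → 0 = 0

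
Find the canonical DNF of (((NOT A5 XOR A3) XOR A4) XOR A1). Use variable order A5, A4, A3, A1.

(NOT A5 AND NOT A4 AND NOT A3 AND NOT A1) OR (NOT A5 AND NOT A4 AND A3 AND A1) OR (NOT A5 AND A4 AND NOT A3 AND A1) OR (NOT A5 AND A4 AND A3 AND NOT A1) OR (A5 AND NOT A4 AND NOT A3 AND A1) OR (A5 AND NOT A4 AND A3 AND NOT A1) OR (A5 AND A4 AND NOT A3 AND NOT A1) OR (A5 AND A4 AND A3 AND A1)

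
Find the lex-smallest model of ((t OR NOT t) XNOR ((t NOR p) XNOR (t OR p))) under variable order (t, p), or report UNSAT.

UNSATISFIABLE - no assignment makes this expression true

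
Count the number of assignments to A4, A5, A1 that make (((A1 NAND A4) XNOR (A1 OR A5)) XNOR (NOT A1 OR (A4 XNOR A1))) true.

Satisfying assignments: (0,1,0), (1,1,0)
Count: 2 out of 8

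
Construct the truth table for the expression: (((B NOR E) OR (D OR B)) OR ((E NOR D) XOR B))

D | E | B | Output
------------------
0 | 0 | 0 | 1
0 | 0 | 1 | 1
0 | 1 | 0 | 0
0 | 1 | 1 | 1
1 | 0 | 0 | 1
1 | 0 | 1 | 1
1 | 1 | 0 | 1
1 | 1 | 1 | 1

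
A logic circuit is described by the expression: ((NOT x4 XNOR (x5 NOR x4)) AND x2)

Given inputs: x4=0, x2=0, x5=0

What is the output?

Substituting: ((NOT 0 XNOR (0 NOR 0)) AND 0)
= 0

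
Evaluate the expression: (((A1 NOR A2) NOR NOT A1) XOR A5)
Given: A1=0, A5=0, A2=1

Substituting: (((0 NOR 1) NOR NOT 0) XOR 0)
= 0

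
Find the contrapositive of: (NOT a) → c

Contrapositive: NOT c → a
Note: A statement and its contrapositive are logically equivalent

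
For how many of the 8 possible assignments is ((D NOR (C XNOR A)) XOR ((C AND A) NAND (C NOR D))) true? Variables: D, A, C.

Satisfying assignments: (0,0,0), (0,1,1), (1,0,0), (1,0,1), (1,1,0), (1,1,1)
Count: 6 out of 8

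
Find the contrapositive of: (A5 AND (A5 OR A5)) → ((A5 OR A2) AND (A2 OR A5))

Contrapositive: NOT ((A5 OR A2) AND (A2 OR A5)) → NOT (A5 AND (A5 OR A5))
Note: A statement and its contrapositive are logically equivalent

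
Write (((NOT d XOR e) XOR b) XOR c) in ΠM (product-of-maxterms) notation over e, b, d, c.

ΠM(1, 2, 4, 7, 8, 11, 13, 14) = (e OR b OR d OR NOT c) AND (e OR b OR NOT d OR c) AND (e OR NOT b OR d OR c) AND (e OR NOT b OR NOT d OR NOT c) AND (NOT e OR b OR d OR c) AND (NOT e OR b OR NOT d OR NOT c) AND (NOT e OR NOT b OR d OR NOT c) AND (NOT e OR NOT b OR NOT d OR c)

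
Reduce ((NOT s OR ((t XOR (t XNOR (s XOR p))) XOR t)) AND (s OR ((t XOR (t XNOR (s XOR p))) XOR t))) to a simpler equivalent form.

By distribution ((E OR v) AND (E OR NOT v) = E) then XOR self-cancellation ((E XOR v) XOR v = E):
= (t XNOR (s XOR p))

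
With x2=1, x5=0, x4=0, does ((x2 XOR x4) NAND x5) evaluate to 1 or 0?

Substituting: ((1 XOR 0) NAND 0)
= 1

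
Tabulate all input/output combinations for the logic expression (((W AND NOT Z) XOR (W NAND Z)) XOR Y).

W | Z | Y | Output
------------------
0 | 0 | 0 | 1
0 | 0 | 1 | 0
0 | 1 | 0 | 1
0 | 1 | 1 | 0
1 | 0 | 0 | 0
1 | 0 | 1 | 1
1 | 1 | 0 | 0
1 | 1 | 1 | 1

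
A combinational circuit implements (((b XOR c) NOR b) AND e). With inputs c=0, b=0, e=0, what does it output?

Substituting: (((0 XOR 0) NOR 0) AND 0)
= 0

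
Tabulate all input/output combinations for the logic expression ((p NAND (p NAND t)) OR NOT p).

t | p | Output
--------------
0 | 0 | 1
0 | 1 | 0
1 | 0 | 1
1 | 1 | 1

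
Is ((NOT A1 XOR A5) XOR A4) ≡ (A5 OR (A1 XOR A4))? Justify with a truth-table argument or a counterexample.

No. Counterexample: with A5=0, A1=0, A4=0, Expression 1 = 1 but Expression 2 = 0.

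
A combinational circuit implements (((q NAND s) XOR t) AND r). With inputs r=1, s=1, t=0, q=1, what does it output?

Substituting: (((1 NAND 1) XOR 0) AND 1)
= 0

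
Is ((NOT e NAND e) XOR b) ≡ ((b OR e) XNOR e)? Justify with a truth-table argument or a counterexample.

No. Counterexample: with b=1, e=1, Expression 1 = 0 but Expression 2 = 1.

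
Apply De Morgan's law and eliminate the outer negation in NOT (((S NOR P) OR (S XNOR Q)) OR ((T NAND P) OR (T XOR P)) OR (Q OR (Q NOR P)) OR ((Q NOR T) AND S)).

NOT ((S NOR P) OR (S XNOR Q)) AND NOT ((T NAND P) OR (T XOR P)) AND NOT (Q OR (Q NOR P)) AND NOT ((Q NOR T) AND S)
De Morgan's: NOT(OR of terms) = AND of negations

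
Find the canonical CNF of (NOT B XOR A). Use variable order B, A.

(B OR NOT A) AND (NOT B OR A)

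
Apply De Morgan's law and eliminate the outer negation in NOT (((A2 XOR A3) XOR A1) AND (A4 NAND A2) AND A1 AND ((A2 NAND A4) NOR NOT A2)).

NOT ((A2 XOR A3) XOR A1) OR NOT (A4 NAND A2) OR NOT A1 OR NOT ((A2 NAND A4) NOR NOT A2)
De Morgan's: NOT(AND of terms) = OR of negations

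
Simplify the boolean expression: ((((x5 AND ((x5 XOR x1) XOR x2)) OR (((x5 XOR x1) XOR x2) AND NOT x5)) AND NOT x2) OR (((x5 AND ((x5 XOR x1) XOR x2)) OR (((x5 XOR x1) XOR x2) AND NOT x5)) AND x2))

By distribution ((E AND v) OR (E AND NOT v) = E) then distribution ((E AND v) OR (E AND NOT v) = E):
= ((x5 XOR x1) XOR x2)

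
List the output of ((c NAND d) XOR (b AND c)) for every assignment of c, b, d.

c | b | d | Output
------------------
0 | 0 | 0 | 1
0 | 0 | 1 | 1
0 | 1 | 0 | 1
0 | 1 | 1 | 1
1 | 0 | 0 | 1
1 | 0 | 1 | 0
1 | 1 | 0 | 0
1 | 1 | 1 | 1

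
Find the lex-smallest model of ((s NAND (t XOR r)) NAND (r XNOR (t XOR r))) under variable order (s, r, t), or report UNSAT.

s=0, r=0, t=1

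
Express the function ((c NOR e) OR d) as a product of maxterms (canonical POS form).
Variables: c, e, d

ΠM(2, 4, 6) = (c OR NOT e OR d) AND (NOT c OR e OR d) AND (NOT c OR NOT e OR d)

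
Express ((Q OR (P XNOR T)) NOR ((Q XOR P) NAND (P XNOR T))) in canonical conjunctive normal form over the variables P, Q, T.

(P OR Q OR T) AND (P OR Q OR NOT T) AND (P OR NOT Q OR T) AND (P OR NOT Q OR NOT T) AND (NOT P OR Q OR T) AND (NOT P OR Q OR NOT T) AND (NOT P OR NOT Q OR T) AND (NOT P OR NOT Q OR NOT T)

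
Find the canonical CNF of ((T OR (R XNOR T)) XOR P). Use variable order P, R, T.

(P OR NOT R OR T) AND (NOT P OR R OR T) AND (NOT P OR R OR NOT T) AND (NOT P OR NOT R OR NOT T)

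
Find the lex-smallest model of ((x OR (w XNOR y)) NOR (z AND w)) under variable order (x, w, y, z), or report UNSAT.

x=0, w=0, y=1, z=0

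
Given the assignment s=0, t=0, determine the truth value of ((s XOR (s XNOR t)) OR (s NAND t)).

Substituting: ((0 XOR (0 XNOR 0)) OR (0 NAND 0))
= 1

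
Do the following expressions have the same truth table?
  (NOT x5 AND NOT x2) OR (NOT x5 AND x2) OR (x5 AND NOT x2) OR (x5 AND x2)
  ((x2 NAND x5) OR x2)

Yes, they are equivalent — the two output columns agree on all 4 assignments:
x5 | x2 | Expression 1 | Expression 2
-------------------------------------
0 | 0 | 1 | 1
0 | 1 | 1 | 1
1 | 0 | 1 | 1
1 | 1 | 1 | 1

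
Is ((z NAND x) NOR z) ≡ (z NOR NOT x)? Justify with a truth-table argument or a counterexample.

No. Counterexample: with x=1, z=0, Expression 1 = 0 but Expression 2 = 1.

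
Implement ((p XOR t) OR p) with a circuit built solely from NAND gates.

((((p NAND (p NAND t)) NAND (t NAND (p NAND t))) NAND ((p NAND (p NAND t)) NAND (t NAND (p NAND t)))) NAND (p NAND p))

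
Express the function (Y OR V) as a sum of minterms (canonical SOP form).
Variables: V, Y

Σm(1, 2, 3) = (NOT V AND Y) OR (V AND NOT Y) OR (V AND Y)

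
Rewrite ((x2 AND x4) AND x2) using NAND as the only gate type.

((((x2 NAND x4) NAND (x2 NAND x4)) NAND x2) NAND (((x2 NAND x4) NAND (x2 NAND x4)) NAND x2))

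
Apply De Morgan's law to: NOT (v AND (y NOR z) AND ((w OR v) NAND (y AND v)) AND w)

NOT v OR NOT (y NOR z) OR NOT ((w OR v) NAND (y AND v)) OR NOT w
De Morgan's: NOT(AND of terms) = OR of negations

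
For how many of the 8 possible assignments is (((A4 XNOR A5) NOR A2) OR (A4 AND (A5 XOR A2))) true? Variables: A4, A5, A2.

Satisfying assignments: (0,1,0), (1,0,0), (1,0,1), (1,1,0)
Count: 4 out of 8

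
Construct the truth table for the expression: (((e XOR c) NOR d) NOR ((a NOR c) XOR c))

d | e | c | a | Output
----------------------
0 | 0 | 0 | 0 | 0
0 | 0 | 0 | 1 | 0
0 | 0 | 1 | 0 | 0
0 | 0 | 1 | 1 | 0
0 | 1 | 0 | 0 | 0
0 | 1 | 0 | 1 | 1
0 | 1 | 1 | 0 | 0
0 | 1 | 1 | 1 | 0
1 | 0 | 0 | 0 | 0
1 | 0 | 0 | 1 | 1
1 | 0 | 1 | 0 | 0
1 | 0 | 1 | 1 | 0
1 | 1 | 0 | 0 | 0
1 | 1 | 0 | 1 | 1
1 | 1 | 1 | 0 | 0
1 | 1 | 1 | 1 | 0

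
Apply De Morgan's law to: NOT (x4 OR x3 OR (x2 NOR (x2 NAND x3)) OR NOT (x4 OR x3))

NOT x4 AND NOT x3 AND NOT (x2 NOR (x2 NAND x3)) AND (x4 OR x3)
De Morgan's: NOT(OR of terms) = AND of negations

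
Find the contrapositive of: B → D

Contrapositive: NOT D → NOT B
Note: A statement and its contrapositive are logically equivalent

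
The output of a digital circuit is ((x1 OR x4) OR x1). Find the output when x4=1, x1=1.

Substituting: ((1 OR 1) OR 1)
= 1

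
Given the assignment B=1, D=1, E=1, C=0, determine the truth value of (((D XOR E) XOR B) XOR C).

Substituting: (((1 XOR 1) XOR 1) XOR 0)
= 1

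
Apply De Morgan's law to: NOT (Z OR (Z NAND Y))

NOT Z AND NOT (Z NAND Y)
De Morgan's: NOT(OR of terms) = AND of negations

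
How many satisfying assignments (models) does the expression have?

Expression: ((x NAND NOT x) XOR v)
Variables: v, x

Satisfying assignments: (0,0), (0,1)
Count: 2 out of 4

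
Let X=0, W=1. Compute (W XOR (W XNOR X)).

Substituting: (1 XOR (1 XNOR 0))
= 1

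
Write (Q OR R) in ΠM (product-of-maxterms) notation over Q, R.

ΠM(0) = (Q OR R)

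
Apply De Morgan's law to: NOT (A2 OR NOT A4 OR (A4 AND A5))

NOT A2 AND A4 AND NOT (A4 AND A5)
De Morgan's: NOT(OR of terms) = AND of negations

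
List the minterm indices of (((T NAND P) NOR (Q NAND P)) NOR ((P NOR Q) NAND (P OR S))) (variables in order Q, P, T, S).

Σm(1, 3) = (NOT Q AND NOT P AND NOT T AND S) OR (NOT Q AND NOT P AND T AND S)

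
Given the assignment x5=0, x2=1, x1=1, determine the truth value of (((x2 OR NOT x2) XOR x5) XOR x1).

Substituting: (((1 OR NOT 1) XOR 0) XOR 1)
= 0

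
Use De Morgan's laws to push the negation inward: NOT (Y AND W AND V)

NOT Y OR NOT W OR NOT V
De Morgan's: NOT(AND of terms) = OR of negations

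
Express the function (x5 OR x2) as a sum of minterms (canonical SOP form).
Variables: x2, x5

Σm(1, 2, 3) = (NOT x2 AND x5) OR (x2 AND NOT x5) OR (x2 AND x5)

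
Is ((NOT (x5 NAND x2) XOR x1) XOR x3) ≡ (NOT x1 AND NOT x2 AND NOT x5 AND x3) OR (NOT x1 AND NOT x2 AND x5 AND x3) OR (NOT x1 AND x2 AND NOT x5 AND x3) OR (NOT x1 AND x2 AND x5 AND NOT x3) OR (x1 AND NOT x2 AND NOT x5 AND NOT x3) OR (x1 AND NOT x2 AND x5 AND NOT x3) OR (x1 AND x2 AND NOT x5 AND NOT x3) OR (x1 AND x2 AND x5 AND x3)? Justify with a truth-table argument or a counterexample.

Yes, they are equivalent — the two output columns agree on all 16 assignments:
x1 | x2 | x5 | x3 | Expression 1 | Expression 2
-----------------------------------------------
0 | 0 | 0 | 0 | 0 | 0
0 | 0 | 0 | 1 | 1 | 1
0 | 0 | 1 | 0 | 0 | 0
0 | 0 | 1 | 1 | 1 | 1
0 | 1 | 0 | 0 | 0 | 0
0 | 1 | 0 | 1 | 1 | 1
0 | 1 | 1 | 0 | 1 | 1
0 | 1 | 1 | 1 | 0 | 0
1 | 0 | 0 | 0 | 1 | 1
1 | 0 | 0 | 1 | 0 | 0
1 | 0 | 1 | 0 | 1 | 1
1 | 0 | 1 | 1 | 0 | 0
1 | 1 | 0 | 0 | 1 | 1
1 | 1 | 0 | 1 | 0 | 0
1 | 1 | 1 | 0 | 0 | 0
1 | 1 | 1 | 1 | 1 | 1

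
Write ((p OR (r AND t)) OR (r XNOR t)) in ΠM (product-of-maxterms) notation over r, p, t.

ΠM(1, 4) = (r OR p OR NOT t) AND (NOT r OR p OR t)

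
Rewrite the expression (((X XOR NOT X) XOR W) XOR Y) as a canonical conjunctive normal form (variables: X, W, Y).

(X OR W OR NOT Y) AND (X OR NOT W OR Y) AND (NOT X OR W OR NOT Y) AND (NOT X OR NOT W OR Y)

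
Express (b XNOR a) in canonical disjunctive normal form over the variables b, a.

(NOT b AND NOT a) OR (b AND a)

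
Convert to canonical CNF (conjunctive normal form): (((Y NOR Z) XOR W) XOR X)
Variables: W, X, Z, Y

(W OR X OR Z OR NOT Y) AND (W OR X OR NOT Z OR Y) AND (W OR X OR NOT Z OR NOT Y) AND (W OR NOT X OR Z OR Y) AND (NOT W OR X OR Z OR Y) AND (NOT W OR NOT X OR Z OR NOT Y) AND (NOT W OR NOT X OR NOT Z OR Y) AND (NOT W OR NOT X OR NOT Z OR NOT Y)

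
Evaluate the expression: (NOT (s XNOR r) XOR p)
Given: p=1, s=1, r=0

Substituting: (NOT (1 XNOR 0) XOR 1)
= 0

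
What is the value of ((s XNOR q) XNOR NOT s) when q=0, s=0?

Substituting: ((0 XNOR 0) XNOR NOT 0)
= 1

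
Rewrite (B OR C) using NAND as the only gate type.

((B NAND B) NAND (C NAND C))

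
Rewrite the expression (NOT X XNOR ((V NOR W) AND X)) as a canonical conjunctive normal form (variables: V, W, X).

(V OR W OR X) AND (V OR W OR NOT X) AND (V OR NOT W OR X) AND (NOT V OR W OR X) AND (NOT V OR NOT W OR X)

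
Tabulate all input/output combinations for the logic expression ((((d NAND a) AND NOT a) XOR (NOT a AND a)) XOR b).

d | a | b | Output
------------------
0 | 0 | 0 | 1
0 | 0 | 1 | 0
0 | 1 | 0 | 0
0 | 1 | 1 | 1
1 | 0 | 0 | 1
1 | 0 | 1 | 0
1 | 1 | 0 | 0
1 | 1 | 1 | 1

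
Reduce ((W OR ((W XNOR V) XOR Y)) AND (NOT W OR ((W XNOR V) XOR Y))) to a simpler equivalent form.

By distribution ((E OR v) AND (E OR NOT v) = E):
= ((W XNOR V) XOR Y)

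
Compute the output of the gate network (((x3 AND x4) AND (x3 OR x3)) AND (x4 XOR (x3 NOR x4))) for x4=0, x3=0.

Substituting: (((0 AND 0) AND (0 OR 0)) AND (0 XOR (0 NOR 0)))
= 0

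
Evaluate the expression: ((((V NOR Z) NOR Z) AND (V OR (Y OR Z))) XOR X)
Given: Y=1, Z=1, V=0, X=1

Substituting: ((((0 NOR 1) NOR 1) AND (0 OR (1 OR 1))) XOR 1)
= 1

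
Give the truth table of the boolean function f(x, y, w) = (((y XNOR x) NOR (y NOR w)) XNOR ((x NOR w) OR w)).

x | y | w | Output
------------------
0 | 0 | 0 | 0
0 | 0 | 1 | 0
0 | 1 | 0 | 1
0 | 1 | 1 | 1
1 | 0 | 0 | 1
1 | 0 | 1 | 1
1 | 1 | 0 | 1
1 | 1 | 1 | 0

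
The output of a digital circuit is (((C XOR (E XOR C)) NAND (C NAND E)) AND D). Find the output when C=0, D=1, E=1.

Substituting: (((0 XOR (1 XOR 0)) NAND (0 NAND 1)) AND 1)
= 0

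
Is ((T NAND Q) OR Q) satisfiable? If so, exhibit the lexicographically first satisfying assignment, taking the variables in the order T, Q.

T=0, Q=0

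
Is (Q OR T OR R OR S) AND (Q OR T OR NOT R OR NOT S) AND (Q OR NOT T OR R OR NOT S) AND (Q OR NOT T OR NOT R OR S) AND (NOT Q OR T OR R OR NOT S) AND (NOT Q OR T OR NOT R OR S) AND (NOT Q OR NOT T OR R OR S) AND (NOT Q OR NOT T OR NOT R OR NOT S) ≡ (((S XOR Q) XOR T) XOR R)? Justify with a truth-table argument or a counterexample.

Yes, they are equivalent — the two output columns agree on all 16 assignments:
Q | T | R | S | Expression 1 | Expression 2
-------------------------------------------
0 | 0 | 0 | 0 | 0 | 0
0 | 0 | 0 | 1 | 1 | 1
0 | 0 | 1 | 0 | 1 | 1
0 | 0 | 1 | 1 | 0 | 0
0 | 1 | 0 | 0 | 1 | 1
0 | 1 | 0 | 1 | 0 | 0
0 | 1 | 1 | 0 | 0 | 0
0 | 1 | 1 | 1 | 1 | 1
1 | 0 | 0 | 0 | 1 | 1
1 | 0 | 0 | 1 | 0 | 0
1 | 0 | 1 | 0 | 0 | 0
1 | 0 | 1 | 1 | 1 | 1
1 | 1 | 0 | 0 | 0 | 0
1 | 1 | 0 | 1 | 1 | 1
1 | 1 | 1 | 0 | 1 | 1
1 | 1 | 1 | 1 | 0 | 0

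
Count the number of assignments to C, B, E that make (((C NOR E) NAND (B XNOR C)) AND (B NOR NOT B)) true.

No assignment satisfies the expression.
Count: 0 out of 8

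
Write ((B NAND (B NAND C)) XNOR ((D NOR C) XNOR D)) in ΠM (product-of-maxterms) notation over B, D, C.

ΠM(0, 2, 3, 7) = (B OR D OR C) AND (B OR NOT D OR C) AND (B OR NOT D OR NOT C) AND (NOT B OR NOT D OR NOT C)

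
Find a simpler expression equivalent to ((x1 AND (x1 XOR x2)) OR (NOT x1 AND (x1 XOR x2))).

By distribution ((E AND v) OR (E AND NOT v) = E):
= (x1 XOR x2)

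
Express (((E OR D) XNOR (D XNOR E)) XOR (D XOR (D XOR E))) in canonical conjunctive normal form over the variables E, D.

(E OR D) AND (E OR NOT D) AND (NOT E OR NOT D)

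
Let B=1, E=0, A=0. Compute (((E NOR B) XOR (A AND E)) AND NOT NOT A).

Substituting: (((0 NOR 1) XOR (0 AND 0)) AND NOT NOT 0)
= 0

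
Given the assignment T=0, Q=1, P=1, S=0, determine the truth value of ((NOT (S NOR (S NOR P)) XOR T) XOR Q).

Substituting: ((NOT (0 NOR (0 NOR 1)) XOR 0) XOR 1)
= 1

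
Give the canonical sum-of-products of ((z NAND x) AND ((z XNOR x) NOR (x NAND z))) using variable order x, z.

Σm() = FALSE (no minterms)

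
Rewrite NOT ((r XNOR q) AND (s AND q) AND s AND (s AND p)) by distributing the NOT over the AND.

NOT (r XNOR q) OR NOT (s AND q) OR NOT s OR NOT (s AND p)
De Morgan's: NOT(AND of terms) = OR of negations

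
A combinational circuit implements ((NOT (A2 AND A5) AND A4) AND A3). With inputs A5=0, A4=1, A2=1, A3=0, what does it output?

Substituting: ((NOT (1 AND 0) AND 1) AND 0)
= 0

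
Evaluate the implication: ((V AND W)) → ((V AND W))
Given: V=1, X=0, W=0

Antecedent ((V AND W)) = 0; consequent ((V AND W)) = 0.
0 → 0 = 1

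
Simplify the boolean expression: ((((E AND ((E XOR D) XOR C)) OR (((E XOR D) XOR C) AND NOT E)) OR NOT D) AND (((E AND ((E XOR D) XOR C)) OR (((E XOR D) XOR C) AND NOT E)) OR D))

By distribution ((E OR v) AND (E OR NOT v) = E) then distribution ((E AND v) OR (E AND NOT v) = E):
= ((E XOR D) XOR C)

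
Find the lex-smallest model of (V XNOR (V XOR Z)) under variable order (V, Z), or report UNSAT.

V=0, Z=0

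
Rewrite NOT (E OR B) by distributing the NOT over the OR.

NOT E AND NOT B
De Morgan's: NOT(OR of terms) = AND of negations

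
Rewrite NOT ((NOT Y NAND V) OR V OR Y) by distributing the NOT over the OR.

NOT (NOT Y NAND V) AND NOT V AND NOT Y
De Morgan's: NOT(OR of terms) = AND of negations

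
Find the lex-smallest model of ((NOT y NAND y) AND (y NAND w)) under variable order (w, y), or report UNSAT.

w=0, y=0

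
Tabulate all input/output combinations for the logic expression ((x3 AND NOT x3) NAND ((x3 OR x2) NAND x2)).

x2 | x3 | Output
----------------
0 | 0 | 1
0 | 1 | 1
1 | 0 | 1
1 | 1 | 1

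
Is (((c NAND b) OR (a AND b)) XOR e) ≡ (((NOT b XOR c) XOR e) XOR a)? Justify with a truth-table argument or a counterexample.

No. Counterexample: with c=0, b=0, e=0, a=1, Expression 1 = 1 but Expression 2 = 0.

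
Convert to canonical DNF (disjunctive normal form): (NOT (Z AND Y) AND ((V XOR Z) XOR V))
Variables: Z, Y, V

(Z AND NOT Y AND NOT V) OR (Z AND NOT Y AND V)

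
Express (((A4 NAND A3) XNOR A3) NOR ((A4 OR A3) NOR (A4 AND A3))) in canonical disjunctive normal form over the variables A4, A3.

(A4 AND NOT A3) OR (A4 AND A3)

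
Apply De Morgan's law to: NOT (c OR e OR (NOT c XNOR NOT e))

NOT c AND NOT e AND NOT (NOT c XNOR NOT e)
De Morgan's: NOT(OR of terms) = AND of negations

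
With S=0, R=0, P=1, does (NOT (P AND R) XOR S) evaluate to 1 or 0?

Substituting: (NOT (1 AND 0) XOR 0)
= 1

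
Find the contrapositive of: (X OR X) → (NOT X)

Contrapositive: X → NOT (X OR X)
Note: A statement and its contrapositive are logically equivalent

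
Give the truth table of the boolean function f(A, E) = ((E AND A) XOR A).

A | E | Output
--------------
0 | 0 | 0
0 | 1 | 0
1 | 0 | 1
1 | 1 | 0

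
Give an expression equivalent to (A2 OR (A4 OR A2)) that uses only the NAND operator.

((A2 NAND A2) NAND (((A4 NAND A4) NAND (A2 NAND A2)) NAND ((A4 NAND A4) NAND (A2 NAND A2))))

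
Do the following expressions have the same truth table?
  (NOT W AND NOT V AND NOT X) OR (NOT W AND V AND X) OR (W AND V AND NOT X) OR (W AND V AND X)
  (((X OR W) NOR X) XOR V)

Yes, they are equivalent — the two output columns agree on all 8 assignments:
W | V | X | Expression 1 | Expression 2
---------------------------------------
0 | 0 | 0 | 1 | 1
0 | 0 | 1 | 0 | 0
0 | 1 | 0 | 0 | 0
0 | 1 | 1 | 1 | 1
1 | 0 | 0 | 0 | 0
1 | 0 | 1 | 0 | 0
1 | 1 | 0 | 1 | 1
1 | 1 | 1 | 1 | 1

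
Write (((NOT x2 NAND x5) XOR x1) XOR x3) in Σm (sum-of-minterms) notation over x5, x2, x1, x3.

Σm(0, 3, 4, 7, 9, 10, 12, 15) = (NOT x5 AND NOT x2 AND NOT x1 AND NOT x3) OR (NOT x5 AND NOT x2 AND x1 AND x3) OR (NOT x5 AND x2 AND NOT x1 AND NOT x3) OR (NOT x5 AND x2 AND x1 AND x3) OR (x5 AND NOT x2 AND NOT x1 AND x3) OR (x5 AND NOT x2 AND x1 AND NOT x3) OR (x5 AND x2 AND NOT x1 AND NOT x3) OR (x5 AND x2 AND x1 AND x3)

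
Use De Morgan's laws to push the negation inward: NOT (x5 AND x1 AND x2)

NOT x5 OR NOT x1 OR NOT x2
De Morgan's: NOT(AND of terms) = OR of negations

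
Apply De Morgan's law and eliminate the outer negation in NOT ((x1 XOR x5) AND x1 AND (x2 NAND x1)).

NOT (x1 XOR x5) OR NOT x1 OR NOT (x2 NAND x1)
De Morgan's: NOT(AND of terms) = OR of negations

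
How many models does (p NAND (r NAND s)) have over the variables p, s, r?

Satisfying assignments: (0,0,0), (0,0,1), (0,1,0), (0,1,1), (1,1,1)
Count: 5 out of 8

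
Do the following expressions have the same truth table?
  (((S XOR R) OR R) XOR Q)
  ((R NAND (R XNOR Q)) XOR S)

No. Counterexample: with S=0, Q=0, R=0, Expression 1 = 0 but Expression 2 = 1.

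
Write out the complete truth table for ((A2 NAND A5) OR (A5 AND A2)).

A5 | A2 | Output
----------------
0 | 0 | 1
0 | 1 | 1
1 | 0 | 1
1 | 1 | 1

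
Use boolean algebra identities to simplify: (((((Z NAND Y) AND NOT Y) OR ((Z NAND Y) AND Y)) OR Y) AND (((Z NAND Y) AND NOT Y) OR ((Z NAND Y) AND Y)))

By absorption (E AND (E OR v) = E) then distribution ((E AND v) OR (E AND NOT v) = E):
= (Z NAND Y)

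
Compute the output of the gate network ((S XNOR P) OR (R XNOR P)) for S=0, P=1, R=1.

Substituting: ((0 XNOR 1) OR (1 XNOR 1))
= 1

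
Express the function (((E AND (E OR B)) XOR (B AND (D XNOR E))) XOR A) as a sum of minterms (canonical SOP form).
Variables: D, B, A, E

Σm(1, 2, 4, 5, 9, 10, 14, 15) = (NOT D AND NOT B AND NOT A AND E) OR (NOT D AND NOT B AND A AND NOT E) OR (NOT D AND B AND NOT A AND NOT E) OR (NOT D AND B AND NOT A AND E) OR (D AND NOT B AND NOT A AND E) OR (D AND NOT B AND A AND NOT E) OR (D AND B AND A AND NOT E) OR (D AND B AND A AND E)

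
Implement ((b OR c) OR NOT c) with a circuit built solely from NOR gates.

((((b NOR c) NOR (b NOR c)) NOR (c NOR c)) NOR (((b NOR c) NOR (b NOR c)) NOR (c NOR c)))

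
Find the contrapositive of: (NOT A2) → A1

Contrapositive: NOT A1 → A2
Note: A statement and its contrapositive are logically equivalent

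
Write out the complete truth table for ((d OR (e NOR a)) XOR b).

d | b | e | a | Output
----------------------
0 | 0 | 0 | 0 | 1
0 | 0 | 0 | 1 | 0
0 | 0 | 1 | 0 | 0
0 | 0 | 1 | 1 | 0
0 | 1 | 0 | 0 | 0
0 | 1 | 0 | 1 | 1
0 | 1 | 1 | 0 | 1
0 | 1 | 1 | 1 | 1
1 | 0 | 0 | 0 | 1
1 | 0 | 0 | 1 | 1
1 | 0 | 1 | 0 | 1
1 | 0 | 1 | 1 | 1
1 | 1 | 0 | 0 | 0
1 | 1 | 0 | 1 | 0
1 | 1 | 1 | 0 | 0
1 | 1 | 1 | 1 | 0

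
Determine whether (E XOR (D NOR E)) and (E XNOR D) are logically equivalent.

No. Counterexample: with E=1, D=0, Expression 1 = 1 but Expression 2 = 0.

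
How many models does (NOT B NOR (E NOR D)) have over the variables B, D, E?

Satisfying assignments: (1,0,1), (1,1,0), (1,1,1)
Count: 3 out of 8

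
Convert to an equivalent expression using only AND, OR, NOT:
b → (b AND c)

NOT b OR (b AND c)
(Implication elimination: A → B = NOT A OR B)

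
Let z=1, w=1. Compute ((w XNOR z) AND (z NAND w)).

Substituting: ((1 XNOR 1) AND (1 NAND 1))
= 0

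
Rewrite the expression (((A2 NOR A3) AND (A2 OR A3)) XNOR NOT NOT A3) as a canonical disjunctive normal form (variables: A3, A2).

(NOT A3 AND NOT A2) OR (NOT A3 AND A2)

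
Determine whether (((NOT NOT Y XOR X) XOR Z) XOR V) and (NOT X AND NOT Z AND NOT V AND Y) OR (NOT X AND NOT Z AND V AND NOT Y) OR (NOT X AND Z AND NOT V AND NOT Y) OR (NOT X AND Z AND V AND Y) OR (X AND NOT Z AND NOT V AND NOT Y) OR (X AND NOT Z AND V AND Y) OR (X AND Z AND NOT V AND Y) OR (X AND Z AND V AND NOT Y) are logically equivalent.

Yes, they are equivalent — the two output columns agree on all 16 assignments:
X | Z | V | Y | Expression 1 | Expression 2
-------------------------------------------
0 | 0 | 0 | 0 | 0 | 0
0 | 0 | 0 | 1 | 1 | 1
0 | 0 | 1 | 0 | 1 | 1
0 | 0 | 1 | 1 | 0 | 0
0 | 1 | 0 | 0 | 1 | 1
0 | 1 | 0 | 1 | 0 | 0
0 | 1 | 1 | 0 | 0 | 0
0 | 1 | 1 | 1 | 1 | 1
1 | 0 | 0 | 0 | 1 | 1
1 | 0 | 0 | 1 | 0 | 0
1 | 0 | 1 | 0 | 0 | 0
1 | 0 | 1 | 1 | 1 | 1
1 | 1 | 0 | 0 | 0 | 0
1 | 1 | 0 | 1 | 1 | 1
1 | 1 | 1 | 0 | 1 | 1
1 | 1 | 1 | 1 | 0 | 0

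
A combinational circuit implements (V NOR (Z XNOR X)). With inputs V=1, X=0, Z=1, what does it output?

Substituting: (1 NOR (1 XNOR 0))
= 0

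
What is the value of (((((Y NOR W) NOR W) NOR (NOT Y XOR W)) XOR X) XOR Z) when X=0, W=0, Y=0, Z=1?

Substituting: (((((0 NOR 0) NOR 0) NOR (NOT 0 XOR 0)) XOR 0) XOR 1)
= 1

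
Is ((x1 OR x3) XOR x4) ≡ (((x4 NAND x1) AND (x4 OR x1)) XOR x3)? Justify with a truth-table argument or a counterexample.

No. Counterexample: with x1=1, x3=1, x4=0, Expression 1 = 1 but Expression 2 = 0.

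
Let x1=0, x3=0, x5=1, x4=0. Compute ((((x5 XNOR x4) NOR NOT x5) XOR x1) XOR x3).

Substituting: ((((1 XNOR 0) NOR NOT 1) XOR 0) XOR 0)
= 1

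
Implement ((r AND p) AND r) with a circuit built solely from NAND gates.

((((r NAND p) NAND (r NAND p)) NAND r) NAND (((r NAND p) NAND (r NAND p)) NAND r))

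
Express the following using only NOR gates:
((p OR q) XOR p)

((((((p NOR q) NOR (p NOR q)) NOR p) NOR (((p NOR q) NOR (p NOR q)) NOR p)) NOR ((((p NOR q) NOR (p NOR q)) NOR p) NOR (((p NOR q) NOR (p NOR q)) NOR p))) NOR ((((((p NOR q) NOR (p NOR q)) NOR ((p NOR q) NOR (p NOR q))) NOR (p NOR p)) NOR ((((p NOR q) NOR (p NOR q)) NOR ((p NOR q) NOR (p NOR q))) NOR (p NOR p))) NOR (((((p NOR q) NOR (p NOR q)) NOR ((p NOR q) NOR (p NOR q))) NOR (p NOR p)) NOR ((((p NOR q) NOR (p NOR q)) NOR ((p NOR q) NOR (p NOR q))) NOR (p NOR p)))))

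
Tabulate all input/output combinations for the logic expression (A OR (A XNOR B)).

B | A | Output
--------------
0 | 0 | 1
0 | 1 | 1
1 | 0 | 0
1 | 1 | 1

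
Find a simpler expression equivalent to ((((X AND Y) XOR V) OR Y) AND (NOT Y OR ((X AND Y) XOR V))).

By distribution ((E OR v) AND (E OR NOT v) = E):
= ((X AND Y) XOR V)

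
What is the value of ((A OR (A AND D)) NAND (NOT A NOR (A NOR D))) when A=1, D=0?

Substituting: ((1 OR (1 AND 0)) NAND (NOT 1 NOR (1 NOR 0)))
= 0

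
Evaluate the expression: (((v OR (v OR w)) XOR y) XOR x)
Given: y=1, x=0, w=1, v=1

Substituting: (((1 OR (1 OR 1)) XOR 1) XOR 0)
= 0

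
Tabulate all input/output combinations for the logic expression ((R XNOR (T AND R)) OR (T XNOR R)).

T | R | Output
--------------
0 | 0 | 1
0 | 1 | 0
1 | 0 | 1
1 | 1 | 1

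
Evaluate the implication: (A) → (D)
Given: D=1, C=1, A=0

Antecedent (A) = 0; consequent (D) = 1.
0 → 1 = 1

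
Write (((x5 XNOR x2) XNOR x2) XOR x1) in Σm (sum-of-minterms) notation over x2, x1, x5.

Σm(1, 2, 5, 6) = (NOT x2 AND NOT x1 AND x5) OR (NOT x2 AND x1 AND NOT x5) OR (x2 AND NOT x1 AND x5) OR (x2 AND x1 AND NOT x5)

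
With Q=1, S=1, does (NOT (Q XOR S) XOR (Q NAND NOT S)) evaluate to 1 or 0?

Substituting: (NOT (1 XOR 1) XOR (1 NAND NOT 1))
= 0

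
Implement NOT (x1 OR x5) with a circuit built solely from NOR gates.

(((x1 NOR x5) NOR (x1 NOR x5)) NOR ((x1 NOR x5) NOR (x1 NOR x5)))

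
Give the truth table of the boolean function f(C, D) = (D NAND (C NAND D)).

C | D | Output
--------------
0 | 0 | 1
0 | 1 | 0
1 | 0 | 1
1 | 1 | 1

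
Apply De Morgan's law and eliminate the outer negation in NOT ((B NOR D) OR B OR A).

NOT (B NOR D) AND NOT B AND NOT A
De Morgan's: NOT(OR of terms) = AND of negations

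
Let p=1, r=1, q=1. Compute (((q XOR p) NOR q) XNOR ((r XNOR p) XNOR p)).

Substituting: (((1 XOR 1) NOR 1) XNOR ((1 XNOR 1) XNOR 1))
= 0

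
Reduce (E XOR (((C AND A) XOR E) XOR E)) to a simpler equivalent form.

By XOR self-cancellation ((E XOR v) XOR v = E):
= ((C AND A) XOR E)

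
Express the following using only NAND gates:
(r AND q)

((r NAND q) NAND (r NAND q))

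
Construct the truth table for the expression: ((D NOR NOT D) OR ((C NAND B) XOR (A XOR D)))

A | B | D | C | Output
----------------------
0 | 0 | 0 | 0 | 1
0 | 0 | 0 | 1 | 1
0 | 0 | 1 | 0 | 0
0 | 0 | 1 | 1 | 0
0 | 1 | 0 | 0 | 1
0 | 1 | 0 | 1 | 0
0 | 1 | 1 | 0 | 0
0 | 1 | 1 | 1 | 1
1 | 0 | 0 | 0 | 0
1 | 0 | 0 | 1 | 0
1 | 0 | 1 | 0 | 1
1 | 0 | 1 | 1 | 1
1 | 1 | 0 | 0 | 0
1 | 1 | 0 | 1 | 1
1 | 1 | 1 | 0 | 1
1 | 1 | 1 | 1 | 0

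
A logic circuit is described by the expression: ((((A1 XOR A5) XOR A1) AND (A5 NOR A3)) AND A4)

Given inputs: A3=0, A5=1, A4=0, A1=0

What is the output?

Substituting: ((((0 XOR 1) XOR 0) AND (1 NOR 0)) AND 0)
= 0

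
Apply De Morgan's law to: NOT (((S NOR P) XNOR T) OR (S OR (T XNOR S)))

NOT ((S NOR P) XNOR T) AND NOT (S OR (T XNOR S))
De Morgan's: NOT(OR of terms) = AND of negations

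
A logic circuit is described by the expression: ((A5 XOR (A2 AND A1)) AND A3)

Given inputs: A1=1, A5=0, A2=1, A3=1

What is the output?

Substituting: ((0 XOR (1 AND 1)) AND 1)
= 1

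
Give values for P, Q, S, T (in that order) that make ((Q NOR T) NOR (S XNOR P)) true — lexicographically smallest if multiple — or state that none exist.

P=0, Q=0, S=1, T=1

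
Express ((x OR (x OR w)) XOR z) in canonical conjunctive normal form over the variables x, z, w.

(x OR z OR w) AND (x OR NOT z OR NOT w) AND (NOT x OR NOT z OR w) AND (NOT x OR NOT z OR NOT w)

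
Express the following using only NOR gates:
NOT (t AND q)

(((t NOR t) NOR (q NOR q)) NOR ((t NOR t) NOR (q NOR q)))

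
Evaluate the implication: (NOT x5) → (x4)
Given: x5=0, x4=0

Antecedent (NOT x5) = 1; consequent (x4) = 0.
1 → 0 = 0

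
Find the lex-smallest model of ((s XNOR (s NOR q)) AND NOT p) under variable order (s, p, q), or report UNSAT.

s=0, p=0, q=1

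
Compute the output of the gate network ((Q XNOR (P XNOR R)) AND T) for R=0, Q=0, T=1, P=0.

Substituting: ((0 XNOR (0 XNOR 0)) AND 1)
= 0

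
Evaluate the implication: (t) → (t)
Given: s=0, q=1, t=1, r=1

Antecedent (t) = 1; consequent (t) = 1.
1 → 1 = 1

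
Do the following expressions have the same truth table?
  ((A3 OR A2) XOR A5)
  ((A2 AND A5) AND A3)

No. Counterexample: with A2=0, A5=0, A3=1, Expression 1 = 1 but Expression 2 = 0.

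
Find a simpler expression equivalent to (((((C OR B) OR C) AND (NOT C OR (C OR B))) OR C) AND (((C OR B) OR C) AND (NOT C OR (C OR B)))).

By absorption (E AND (E OR v) = E) then distribution ((E OR v) AND (E OR NOT v) = E):
= (C OR B)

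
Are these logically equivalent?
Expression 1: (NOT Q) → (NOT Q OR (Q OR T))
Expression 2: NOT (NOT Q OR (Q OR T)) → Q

Yes, Contrapositive is always equivalent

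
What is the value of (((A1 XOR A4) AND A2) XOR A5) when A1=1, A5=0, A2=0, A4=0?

Substituting: (((1 XOR 0) AND 0) XOR 0)
= 0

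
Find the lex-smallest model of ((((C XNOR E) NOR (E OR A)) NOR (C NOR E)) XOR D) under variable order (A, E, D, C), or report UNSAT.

A=0, E=0, D=1, C=0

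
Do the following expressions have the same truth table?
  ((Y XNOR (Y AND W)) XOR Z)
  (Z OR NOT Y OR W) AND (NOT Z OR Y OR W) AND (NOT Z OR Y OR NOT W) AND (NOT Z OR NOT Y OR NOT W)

Yes, they are equivalent — the two output columns agree on all 8 assignments:
Z | Y | W | Expression 1 | Expression 2
---------------------------------------
0 | 0 | 0 | 1 | 1
0 | 0 | 1 | 1 | 1
0 | 1 | 0 | 0 | 0
0 | 1 | 1 | 1 | 1
1 | 0 | 0 | 0 | 0
1 | 0 | 1 | 0 | 0
1 | 1 | 0 | 1 | 1
1 | 1 | 1 | 0 | 0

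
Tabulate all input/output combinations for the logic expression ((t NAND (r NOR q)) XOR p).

r | p | t | q | Output
----------------------
0 | 0 | 0 | 0 | 1
0 | 0 | 0 | 1 | 1
0 | 0 | 1 | 0 | 0
0 | 0 | 1 | 1 | 1
0 | 1 | 0 | 0 | 0
0 | 1 | 0 | 1 | 0
0 | 1 | 1 | 0 | 1
0 | 1 | 1 | 1 | 0
1 | 0 | 0 | 0 | 1
1 | 0 | 0 | 1 | 1
1 | 0 | 1 | 0 | 1
1 | 0 | 1 | 1 | 1
1 | 1 | 0 | 0 | 0
1 | 1 | 0 | 1 | 0
1 | 1 | 1 | 0 | 0
1 | 1 | 1 | 1 | 0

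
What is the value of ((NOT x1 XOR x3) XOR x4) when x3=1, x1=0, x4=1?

Substituting: ((NOT 0 XOR 1) XOR 1)
= 1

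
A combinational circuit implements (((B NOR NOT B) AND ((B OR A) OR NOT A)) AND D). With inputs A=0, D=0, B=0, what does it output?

Substituting: (((0 NOR NOT 0) AND ((0 OR 0) OR NOT 0)) AND 0)
= 0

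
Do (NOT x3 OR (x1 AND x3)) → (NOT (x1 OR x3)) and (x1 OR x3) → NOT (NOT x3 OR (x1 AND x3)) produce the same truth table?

Yes, Contrapositive is always equivalent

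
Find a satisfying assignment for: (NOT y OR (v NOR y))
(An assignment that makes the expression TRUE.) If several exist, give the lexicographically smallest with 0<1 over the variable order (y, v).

y=0, v=0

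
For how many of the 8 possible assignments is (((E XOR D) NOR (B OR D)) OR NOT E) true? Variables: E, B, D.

Satisfying assignments: (0,0,0), (0,0,1), (0,1,0), (0,1,1)
Count: 4 out of 8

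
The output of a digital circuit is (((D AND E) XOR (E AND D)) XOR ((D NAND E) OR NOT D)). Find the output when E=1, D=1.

Substituting: (((1 AND 1) XOR (1 AND 1)) XOR ((1 NAND 1) OR NOT 1))
= 0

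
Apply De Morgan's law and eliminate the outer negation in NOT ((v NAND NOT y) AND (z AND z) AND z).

NOT (v NAND NOT y) OR NOT (z AND z) OR NOT z
De Morgan's: NOT(AND of terms) = OR of negations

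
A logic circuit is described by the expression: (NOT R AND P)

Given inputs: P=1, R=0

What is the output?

Substituting: (NOT 0 AND 1)
= 1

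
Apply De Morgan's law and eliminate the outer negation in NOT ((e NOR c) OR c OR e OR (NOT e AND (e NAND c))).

NOT (e NOR c) AND NOT c AND NOT e AND NOT (NOT e AND (e NAND c))
De Morgan's: NOT(OR of terms) = AND of negations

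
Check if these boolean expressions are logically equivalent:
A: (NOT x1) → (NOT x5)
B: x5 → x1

Yes, Contrapositive is always equivalent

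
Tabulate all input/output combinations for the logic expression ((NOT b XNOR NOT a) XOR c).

a | c | b | Output
------------------
0 | 0 | 0 | 1
0 | 0 | 1 | 0
0 | 1 | 0 | 0
0 | 1 | 1 | 1
1 | 0 | 0 | 0
1 | 0 | 1 | 1
1 | 1 | 0 | 1
1 | 1 | 1 | 0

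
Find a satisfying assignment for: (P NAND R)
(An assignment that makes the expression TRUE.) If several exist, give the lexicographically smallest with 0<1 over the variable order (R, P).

R=0, P=0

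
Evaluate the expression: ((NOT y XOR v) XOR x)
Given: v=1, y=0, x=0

Substituting: ((NOT 0 XOR 1) XOR 0)
= 0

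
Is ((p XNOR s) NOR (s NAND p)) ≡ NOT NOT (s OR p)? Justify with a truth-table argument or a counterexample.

No. Counterexample: with s=0, p=1, Expression 1 = 0 but Expression 2 = 1.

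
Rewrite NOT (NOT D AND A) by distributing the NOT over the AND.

D OR NOT A
De Morgan's: NOT(AND of terms) = OR of negations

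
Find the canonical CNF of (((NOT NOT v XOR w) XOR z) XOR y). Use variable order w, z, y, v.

(w OR z OR y OR v) AND (w OR z OR NOT y OR NOT v) AND (w OR NOT z OR y OR NOT v) AND (w OR NOT z OR NOT y OR v) AND (NOT w OR z OR y OR NOT v) AND (NOT w OR z OR NOT y OR v) AND (NOT w OR NOT z OR y OR v) AND (NOT w OR NOT z OR NOT y OR NOT v)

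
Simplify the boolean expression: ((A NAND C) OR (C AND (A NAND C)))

By absorption (E OR (E AND v) = E):
= (A NAND C)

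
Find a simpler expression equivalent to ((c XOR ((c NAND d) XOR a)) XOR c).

By XOR self-cancellation ((E XOR v) XOR v = E):
= ((c NAND d) XOR a)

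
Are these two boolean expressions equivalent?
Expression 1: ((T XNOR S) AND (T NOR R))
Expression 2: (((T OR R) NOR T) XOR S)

No. Counterexample: with R=0, S=1, T=1, Expression 1 = 0 but Expression 2 = 1.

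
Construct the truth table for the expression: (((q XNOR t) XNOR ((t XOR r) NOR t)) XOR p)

t | p | r | q | Output
----------------------
0 | 0 | 0 | 0 | 1
0 | 0 | 0 | 1 | 0
0 | 0 | 1 | 0 | 0
0 | 0 | 1 | 1 | 1
0 | 1 | 0 | 0 | 0
0 | 1 | 0 | 1 | 1
0 | 1 | 1 | 0 | 1
0 | 1 | 1 | 1 | 0
1 | 0 | 0 | 0 | 1
1 | 0 | 0 | 1 | 0
1 | 0 | 1 | 0 | 1
1 | 0 | 1 | 1 | 0
1 | 1 | 0 | 0 | 0
1 | 1 | 0 | 1 | 1
1 | 1 | 1 | 0 | 0
1 | 1 | 1 | 1 | 1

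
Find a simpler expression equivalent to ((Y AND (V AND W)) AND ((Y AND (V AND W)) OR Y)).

By absorption (E AND (E OR v) = E):
= (Y AND (V AND W))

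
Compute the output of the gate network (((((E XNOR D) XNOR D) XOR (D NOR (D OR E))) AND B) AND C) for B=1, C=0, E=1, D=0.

Substituting: (((((1 XNOR 0) XNOR 0) XOR (0 NOR (0 OR 1))) AND 1) AND 0)
= 0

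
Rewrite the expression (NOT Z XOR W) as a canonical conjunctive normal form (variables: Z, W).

(Z OR NOT W) AND (NOT Z OR W)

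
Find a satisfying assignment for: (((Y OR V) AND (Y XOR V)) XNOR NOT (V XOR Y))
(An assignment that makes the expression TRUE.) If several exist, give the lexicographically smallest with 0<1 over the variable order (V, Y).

UNSATISFIABLE - no assignment makes this expression true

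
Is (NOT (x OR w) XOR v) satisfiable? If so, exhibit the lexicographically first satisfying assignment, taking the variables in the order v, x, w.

v=0, x=0, w=0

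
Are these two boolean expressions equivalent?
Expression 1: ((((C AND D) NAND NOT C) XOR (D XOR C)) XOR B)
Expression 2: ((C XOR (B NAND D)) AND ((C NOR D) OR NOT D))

No. Counterexample: with B=0, C=1, D=1, Expression 1 = 1 but Expression 2 = 0.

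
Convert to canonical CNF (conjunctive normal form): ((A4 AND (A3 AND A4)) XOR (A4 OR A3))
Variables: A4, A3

(A4 OR A3) AND (NOT A4 OR NOT A3)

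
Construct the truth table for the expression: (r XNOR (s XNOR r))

s | r | Output
--------------
0 | 0 | 0
0 | 1 | 0
1 | 0 | 1
1 | 1 | 1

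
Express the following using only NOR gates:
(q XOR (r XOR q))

((((q NOR ((((r NOR q) NOR (r NOR q)) NOR ((r NOR q) NOR (r NOR q))) NOR ((((r NOR r) NOR (q NOR q)) NOR ((r NOR r) NOR (q NOR q))) NOR (((r NOR r) NOR (q NOR q)) NOR ((r NOR r) NOR (q NOR q)))))) NOR (q NOR ((((r NOR q) NOR (r NOR q)) NOR ((r NOR q) NOR (r NOR q))) NOR ((((r NOR r) NOR (q NOR q)) NOR ((r NOR r) NOR (q NOR q))) NOR (((r NOR r) NOR (q NOR q)) NOR ((r NOR r) NOR (q NOR q))))))) NOR ((q NOR ((((r NOR q) NOR (r NOR q)) NOR ((r NOR q) NOR (r NOR q))) NOR ((((r NOR r) NOR (q NOR q)) NOR ((r NOR r) NOR (q NOR q))) NOR (((r NOR r) NOR (q NOR q)) NOR ((r NOR r) NOR (q NOR q)))))) NOR (q NOR ((((r NOR q) NOR (r NOR q)) NOR ((r NOR q) NOR (r NOR q))) NOR ((((r NOR r) NOR (q NOR q)) NOR ((r NOR r) NOR (q NOR q))) NOR (((r NOR r) NOR (q NOR q)) NOR ((r NOR r) NOR (q NOR q)))))))) NOR ((((q NOR q) NOR (((((r NOR q) NOR (r NOR q)) NOR ((r NOR q) NOR (r NOR q))) NOR ((((r NOR r) NOR (q NOR q)) NOR ((r NOR r) NOR (q NOR q))) NOR (((r NOR r) NOR (q NOR q)) NOR ((r NOR r) NOR (q NOR q))))) NOR ((((r NOR q) NOR (r NOR q)) NOR ((r NOR q) NOR (r NOR q))) NOR ((((r NOR r) NOR (q NOR q)) NOR ((r NOR r) NOR (q NOR q))) NOR (((r NOR r) NOR (q NOR q)) NOR ((r NOR r) NOR (q NOR q))))))) NOR ((q NOR q) NOR (((((r NOR q) NOR (r NOR q)) NOR ((r NOR q) NOR (r NOR q))) NOR ((((r NOR r) NOR (q NOR q)) NOR ((r NOR r) NOR (q NOR q))) NOR (((r NOR r) NOR (q NOR q)) NOR ((r NOR r) NOR (q NOR q))))) NOR ((((r NOR q) NOR (r NOR q)) NOR ((r NOR q) NOR (r NOR q))) NOR ((((r NOR r) NOR (q NOR q)) NOR ((r NOR r) NOR (q NOR q))) NOR (((r NOR r) NOR (q NOR q)) NOR ((r NOR r) NOR (q NOR q)))))))) NOR (((q NOR q) NOR (((((r NOR q) NOR (r NOR q)) NOR ((r NOR q) NOR (r NOR q))) NOR ((((r NOR r) NOR (q NOR q)) NOR ((r NOR r) NOR (q NOR q))) NOR (((r NOR r) NOR (q NOR q)) NOR ((r NOR r) NOR (q NOR q))))) NOR ((((r NOR q) NOR (r NOR q)) NOR ((r NOR q) NOR (r NOR q))) NOR ((((r NOR r) NOR (q NOR q)) NOR ((r NOR r) NOR (q NOR q))) NOR (((r NOR r) NOR (q NOR q)) NOR ((r NOR r) NOR (q NOR q))))))) NOR ((q NOR q) NOR (((((r NOR q) NOR (r NOR q)) NOR ((r NOR q) NOR (r NOR q))) NOR ((((r NOR r) NOR (q NOR q)) NOR ((r NOR r) NOR (q NOR q))) NOR (((r NOR r) NOR (q NOR q)) NOR ((r NOR r) NOR (q NOR q))))) NOR ((((r NOR q) NOR (r NOR q)) NOR ((r NOR q) NOR (r NOR q))) NOR ((((r NOR r) NOR (q NOR q)) NOR ((r NOR r) NOR (q NOR q))) NOR (((r NOR r) NOR (q NOR q)) NOR ((r NOR r) NOR (q NOR q))))))))))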